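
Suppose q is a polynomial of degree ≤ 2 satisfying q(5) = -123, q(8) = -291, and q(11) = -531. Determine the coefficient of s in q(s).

-4

Write q(s) = as^2 + bs + c. Substituting each data point gives a linear system:
  25a + 5b + c = -123
  64a + 8b + c = -291
  121a + 11b + c = -531
Solving the system yields a = -4, b = -4, c = -3.
So q(s) = -4s^2 - 4s - 3.
The coefficient of s is -4.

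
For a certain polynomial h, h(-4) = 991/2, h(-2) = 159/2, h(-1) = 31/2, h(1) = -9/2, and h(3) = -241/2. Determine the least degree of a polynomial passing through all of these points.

Divided differences on the nodes -4, -2, -1, 1, 3:
  order 0: 991/2  159/2  31/2  -9/2  -241/2
  order 1: -208  -64  -10  -58
  order 2: 48  18  -12
  order 3: -6  -6
  order 4: 0
The order-3 divided differences are all -6 (nonzero) and every higher order vanishes, so the data lies on a polynomial of degree exactly 3.

3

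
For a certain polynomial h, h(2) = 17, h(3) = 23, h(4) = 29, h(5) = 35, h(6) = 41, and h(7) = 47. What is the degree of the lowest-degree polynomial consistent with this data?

Forward differences of the values at x = 2, 3, 4, 5, 6, 7:
  h  : 17  23  29  35  41  47
  Δ  : 6  6  6  6  6
  Δ^2: 0  0  0  0
  Δ^3: 0  0  0
  Δ^4: 0  0
  Δ^5: 0
The first differences are constant (6) and nonzero, while all higher differences vanish, so the minimal degree is 1.

1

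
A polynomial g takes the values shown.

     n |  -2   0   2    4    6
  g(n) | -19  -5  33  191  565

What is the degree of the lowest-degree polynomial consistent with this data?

3

Forward differences of the values at n = -2, 0, 2, 4, 6:
  g  : -19  -5  33  191  565
  Δ  : 14  38  158  374
  Δ^2: 24  120  216
  Δ^3: 96  96
  Δ^4: 0
The third differences are constant (96) and nonzero, while all higher differences vanish, so the minimal degree is 3.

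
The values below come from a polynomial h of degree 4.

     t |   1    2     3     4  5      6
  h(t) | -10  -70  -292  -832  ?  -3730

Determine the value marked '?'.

On equispaced nodes a degree-4 polynomial has vanishing fifth forward difference, so
  - h(1) + 5·h(2) - 10·h(3) + 10·h(4) - 5·h(5) + h(6) = 0.
Substituting the known values and solving for h(5):
  -5·h(5) = 9470
  h(5) = -1894.

-1894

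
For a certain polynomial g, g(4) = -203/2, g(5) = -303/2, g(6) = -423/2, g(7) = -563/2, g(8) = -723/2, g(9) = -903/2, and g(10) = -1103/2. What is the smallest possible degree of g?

Forward differences of the values at n = 4, 5, 6, 7, 8, 9, 10:
  g  : -203/2  -303/2  -423/2  -563/2  -723/2  -903/2  -1103/2
  Δ  : -50  -60  -70  -80  -90  -100
  Δ^2: -10  -10  -10  -10  -10
  Δ^3: 0  0  0  0
  Δ^4: 0  0  0
  Δ^5: 0  0
  Δ^6: 0
The second differences are constant (-10) and nonzero, while all higher differences vanish, so the minimal degree is 2.

2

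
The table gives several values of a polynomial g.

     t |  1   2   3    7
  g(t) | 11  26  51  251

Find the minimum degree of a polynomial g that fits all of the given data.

Divided differences on the nodes 1, 2, 3, 7:
  order 0: 11  26  51  251
  order 1: 15  25  50
  order 2: 5  5
  order 3: 0
The order-2 divided differences are all 5 (nonzero) and every higher order vanishes, so the data lies on a polynomial of degree exactly 2.

2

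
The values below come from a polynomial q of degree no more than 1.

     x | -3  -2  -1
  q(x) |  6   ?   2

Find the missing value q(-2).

The 2 known points determine the degree-1 polynomial uniquely.
Write q(x) = ax + b. Substituting each data point gives a linear system:
  -3a + b = 6
  -a + b = 2
Solving the system yields a = -2, b = 0.
So q(x) = -2x.
Then q(-2) = 4.

4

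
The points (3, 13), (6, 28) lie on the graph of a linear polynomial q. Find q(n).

Write q(n) = an + b. Substituting each data point gives a linear system:
  3a + b = 13
  6a + b = 28
Solving the system yields a = 5, b = -2.
So q(n) = 5n - 2.
Check: q(6) = 28. ✓

q(n) = 5n - 2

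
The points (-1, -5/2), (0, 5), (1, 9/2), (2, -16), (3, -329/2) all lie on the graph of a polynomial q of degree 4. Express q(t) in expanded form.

Using the Lagrange interpolation formula with nodes -1, 0, 1, 2, 3:
  L_0(t) = t(t - 1)(t - 2)(t - 3) / 24
  L_1(t) = (t + 1)(t - 1)(t - 2)(t - 3) / -6
  L_2(t) = (t + 1)t(t - 2)(t - 3) / 4
  L_3(t) = (t + 1)t(t - 1)(t - 3) / -6
  L_4(t) = (t + 1)t(t - 1)(t - 2) / 24
Then q(t) = -5/2·L_0(t) + 5·L_1(t) + 9/2·L_2(t) - 16·L_3(t) - 329/2·L_4(t).
Expanding and collecting terms gives q(t) = -4t^4 + 6t^3 - (5/2)t + 5.
Check: q(2) = -16. ✓

q(t) = -4t^4 + 6t^3 - (5/2)t + 5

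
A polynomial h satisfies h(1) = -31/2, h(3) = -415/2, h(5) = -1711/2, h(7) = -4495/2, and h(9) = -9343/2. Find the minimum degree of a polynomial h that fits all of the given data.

3

Forward differences of the values at s = 1, 3, 5, 7, 9:
  h  : -31/2  -415/2  -1711/2  -4495/2  -9343/2
  Δ  : -192  -648  -1392  -2424
  Δ^2: -456  -744  -1032
  Δ^3: -288  -288
  Δ^4: 0
The third differences are constant (-288) and nonzero, while all higher differences vanish, so the minimal degree is 3.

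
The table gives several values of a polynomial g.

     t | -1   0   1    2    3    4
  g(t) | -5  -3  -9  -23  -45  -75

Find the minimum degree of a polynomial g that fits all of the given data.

Forward differences of the values at t = -1, 0, 1, 2, 3, 4:
  g  : -5  -3  -9  -23  -45  -75
  Δ  : 2  -6  -14  -22  -30
  Δ^2: -8  -8  -8  -8
  Δ^3: 0  0  0
  Δ^4: 0  0
  Δ^5: 0
The second differences are constant (-8) and nonzero, while all higher differences vanish, so the minimal degree is 2.

2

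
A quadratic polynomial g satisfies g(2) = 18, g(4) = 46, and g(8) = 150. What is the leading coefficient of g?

Write g(s) = as^2 + bs + c. Substituting each data point gives a linear system:
  4a + 2b + c = 18
  16a + 4b + c = 46
  64a + 8b + c = 150
Solving the system yields a = 2, b = 2, c = 6.
So g(s) = 2s^2 + 2s + 6.
The leading coefficient is 2.

2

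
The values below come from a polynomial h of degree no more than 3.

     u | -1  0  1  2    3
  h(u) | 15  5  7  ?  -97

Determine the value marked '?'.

On equispaced nodes a degree-3 polynomial has vanishing fourth forward difference, so
  h(-1) - 4·h(0) + 6·h(1) - 4·h(2) + h(3) = 0.
Substituting the known values and solving for h(2):
  -4·h(2) = 60
  h(2) = -15.

-15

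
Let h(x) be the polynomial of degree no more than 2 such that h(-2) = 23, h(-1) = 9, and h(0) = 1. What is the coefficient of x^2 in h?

3

Write h(x) = ax^2 + bx + c. Substituting each data point gives a linear system:
  4a - 2b + c = 23
  a - b + c = 9
  c = 1
Solving the system yields a = 3, b = -5, c = 1.
So h(x) = 3x^2 - 5x + 1.
The leading coefficient is 3.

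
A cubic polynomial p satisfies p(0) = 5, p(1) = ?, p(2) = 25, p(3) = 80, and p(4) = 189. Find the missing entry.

6

The 4 known points determine the degree-3 polynomial uniquely.
Write p(t) = at^3 + bt^2 + ct + d. Substituting each data point gives a linear system:
  d = 5
  8a + 4b + 2c + d = 25
  27a + 9b + 3c + d = 80
  64a + 16b + 4c + d = 189
Solving the system yields a = 3, b = 0, c = -2, d = 5.
So p(t) = 3t³ - 2t + 5.
Then p(1) = 6.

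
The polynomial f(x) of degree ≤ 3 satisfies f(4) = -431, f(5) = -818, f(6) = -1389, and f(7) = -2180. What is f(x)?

Write f(x) = ax^3 + bx^2 + cx + d. Substituting each data point gives a linear system:
  64a + 16b + 4c + d = -431
  125a + 25b + 5c + d = -818
  216a + 36b + 6c + d = -1389
  343a + 49b + 7c + d = -2180
Solving the system yields a = -6, b = -2, c = -3, d = -3.
So f(x) = -6x^3 - 2x^2 - 3x - 3.
Check: f(5) = -818. ✓

f(x) = -6x^3 - 2x^2 - 3x - 3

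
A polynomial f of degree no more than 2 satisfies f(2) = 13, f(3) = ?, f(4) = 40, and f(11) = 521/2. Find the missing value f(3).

49/2

The 3 known points determine the degree-2 polynomial uniquely.
Write f(x) = ax^2 + bx + c. Substituting each data point gives a linear system:
  4a + 2b + c = 13
  16a + 4b + c = 40
  121a + 11b + c = 521/2
Solving the system yields a = 2, b = 3/2, c = 2.
So f(x) = 2x^2 + (3/2)x + 2.
Then f(3) = 49/2.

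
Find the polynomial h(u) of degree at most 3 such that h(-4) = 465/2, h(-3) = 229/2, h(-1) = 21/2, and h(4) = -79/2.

Using the Lagrange interpolation formula with nodes -4, -3, -1, 4:
  L_0(u) = (u + 3)(u + 1)(u - 4) / -24
  L_1(u) = (u + 4)(u + 1)(u - 4) / 14
  L_2(u) = (u + 4)(u + 3)(u - 4) / -30
  L_3(u) = (u + 4)(u + 3)(u + 1) / 280
Then h(u) = 465/2·L_0(u) + 229/2·L_1(u) + 21/2·L_2(u) - 79/2·L_3(u).
Expanding and collecting terms gives h(u) = -2u^3 + 6u^2 - 2u + 1/2.
Check: h(4) = -79/2. ✓

h(u) = -2u^3 + 6u^2 - 2u + 1/2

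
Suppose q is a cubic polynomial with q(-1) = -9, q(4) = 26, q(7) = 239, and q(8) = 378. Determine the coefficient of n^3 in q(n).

1

Write q(n) = an^3 + bn^2 + cn + d. Substituting each data point gives a linear system:
  -a + b - c + d = -9
  64a + 16b + 4c + d = 26
  343a + 49b + 7c + d = 239
  512a + 64b + 8c + d = 378
Solving the system yields a = 1, b = -2, c = 0, d = -6.
So q(n) = n³ - 2n² - 6.
The leading coefficient is 1.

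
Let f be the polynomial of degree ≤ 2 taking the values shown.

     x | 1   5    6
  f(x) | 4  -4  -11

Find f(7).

Using the Lagrange interpolation formula with nodes 1, 5, 6:
  L_0(x) = (x - 5)(x - 6) / 20
  L_1(x) = (x - 1)(x - 6) / -4
  L_2(x) = (x - 1)(x - 5) / 5
Then f(x) = 4·L_0(x) - 4·L_1(x) - 11·L_2(x).
Expanding and collecting terms gives f(x) = -x^2 + 4x + 1.
Evaluating at x = 7: f(7) = -20.

-20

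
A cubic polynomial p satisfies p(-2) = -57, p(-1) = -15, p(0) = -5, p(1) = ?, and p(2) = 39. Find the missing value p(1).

3

On equispaced nodes a degree-3 polynomial has vanishing fourth forward difference, so
  p(-2) - 4·p(-1) + 6·p(0) - 4·p(1) + p(2) = 0.
Substituting the known values and solving for p(1):
  -4·p(1) = -12
  p(1) = 3.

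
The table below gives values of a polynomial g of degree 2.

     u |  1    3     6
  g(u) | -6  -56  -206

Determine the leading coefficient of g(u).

-5

Write g(u) = au^2 + bu + c. Substituting each data point gives a linear system:
  a + b + c = -6
  9a + 3b + c = -56
  36a + 6b + c = -206
Solving the system yields a = -5, b = -5, c = 4.
So g(u) = -5u^2 - 5u + 4.
The leading coefficient is -5.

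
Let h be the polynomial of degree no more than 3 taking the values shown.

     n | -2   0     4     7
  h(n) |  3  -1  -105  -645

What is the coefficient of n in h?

Write h(n) = an^3 + bn^2 + cn + d. Substituting each data point gives a linear system:
  -8a + 4b - 2c + d = 3
  d = -1
  64a + 16b + 4c + d = -105
  343a + 49b + 7c + d = -645
Solving the system yields a = -2, b = 0, c = 6, d = -1.
So h(n) = -2n^3 + 6n - 1.
The coefficient of n is 6.

6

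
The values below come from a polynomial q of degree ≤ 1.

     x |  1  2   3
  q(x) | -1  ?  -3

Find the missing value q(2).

-2

The 2 known points determine the degree-1 polynomial uniquely.
Write q(x) = ax + b. Substituting each data point gives a linear system:
  a + b = -1
  3a + b = -3
Solving the system yields a = -1, b = 0.
So q(x) = -x.
Then q(2) = -2.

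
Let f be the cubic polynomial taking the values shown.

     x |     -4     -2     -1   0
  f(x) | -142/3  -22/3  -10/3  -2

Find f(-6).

-170

Write f(x) = ax^3 + bx^2 + cx + d. Substituting each data point gives a linear system:
  -64a + 16b - 4c + d = -142/3
  -8a + 4b - 2c + d = -22/3
  -a + b - c + d = -10/3
  d = -2
Solving the system yields a = 1, b = 5/3, c = 2, d = -2.
So f(x) = x³ + (5/3)x² + 2x - 2.
Then f(-6) = -170.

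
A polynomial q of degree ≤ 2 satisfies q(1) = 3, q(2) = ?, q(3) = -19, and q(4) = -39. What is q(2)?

-5

The 3 known points determine the degree-2 polynomial uniquely.
Write q(t) = at^2 + bt + c. Substituting each data point gives a linear system:
  a + b + c = 3
  9a + 3b + c = -19
  16a + 4b + c = -39
Solving the system yields a = -3, b = 1, c = 5.
So q(t) = -3t^2 + t + 5.
Then q(2) = -5.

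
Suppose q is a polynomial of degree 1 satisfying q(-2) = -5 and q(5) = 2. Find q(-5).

-8

Using the Lagrange interpolation formula with nodes -2, 5:
  L_0(u) = (u - 5) / -7
  L_1(u) = (u + 2) / 7
Then q(u) = -5·L_0(u) + 2·L_1(u).
Expanding and collecting terms gives q(u) = u - 3.
Evaluating at u = -5: q(-5) = -8.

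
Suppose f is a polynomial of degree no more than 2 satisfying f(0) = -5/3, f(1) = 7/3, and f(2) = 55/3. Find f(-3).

Using the Lagrange interpolation formula with nodes 0, 1, 2:
  L_0(u) = (u - 1)(u - 2) / 2
  L_1(u) = u(u - 2) / -1
  L_2(u) = u(u - 1) / 2
Then f(u) = -5/3·L_0(u) + 7/3·L_1(u) + 55/3·L_2(u).
Expanding and collecting terms gives f(u) = 6u^2 - 2u - 5/3.
Evaluating at u = -3: f(-3) = 175/3.

175/3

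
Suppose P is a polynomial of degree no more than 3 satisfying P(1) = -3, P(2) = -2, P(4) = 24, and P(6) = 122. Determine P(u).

P(u) = u^3 - 3u^2 + 3u - 4

Using the Lagrange interpolation formula with nodes 1, 2, 4, 6:
  L_0(u) = (u - 2)(u - 4)(u - 6) / -15
  L_1(u) = (u - 1)(u - 4)(u - 6) / 8
  L_2(u) = (u - 1)(u - 2)(u - 6) / -12
  L_3(u) = (u - 1)(u - 2)(u - 4) / 40
Then P(u) = -3·L_0(u) - 2·L_1(u) + 24·L_2(u) + 122·L_3(u).
Expanding and collecting terms gives P(u) = u^3 - 3u^2 + 3u - 4.
Check: P(4) = 24. ✓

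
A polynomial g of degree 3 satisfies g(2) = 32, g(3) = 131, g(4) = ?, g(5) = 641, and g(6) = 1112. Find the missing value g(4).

324

The 4 known points determine the degree-3 polynomial uniquely.
Write g(s) = as^3 + bs^2 + cs + d. Substituting each data point gives a linear system:
  8a + 4b + 2c + d = 32
  27a + 9b + 3c + d = 131
  125a + 25b + 5c + d = 641
  216a + 36b + 6c + d = 1112
Solving the system yields a = 5, b = 2, c = -6, d = -4.
So g(s) = 5s³ + 2s² - 6s - 4.
Then g(4) = 324.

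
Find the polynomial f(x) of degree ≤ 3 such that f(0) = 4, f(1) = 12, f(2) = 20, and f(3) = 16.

f(x) = -2x^3 + 6x^2 + 4x + 4

Using the Lagrange interpolation formula with nodes 0, 1, 2, 3:
  L_0(x) = (x - 1)(x - 2)(x - 3) / -6
  L_1(x) = x(x - 2)(x - 3) / 2
  L_2(x) = x(x - 1)(x - 3) / -2
  L_3(x) = x(x - 1)(x - 2) / 6
Then f(x) = 4·L_0(x) + 12·L_1(x) + 20·L_2(x) + 16·L_3(x).
Expanding and collecting terms gives f(x) = -2x^3 + 6x^2 + 4x + 4.
Check: f(3) = 16. ✓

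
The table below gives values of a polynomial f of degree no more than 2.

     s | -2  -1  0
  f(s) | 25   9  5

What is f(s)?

f(s) = 6s^2 + 2s + 5

Write f(s) = as^2 + bs + c. Substituting each data point gives a linear system:
  4a - 2b + c = 25
  a - b + c = 9
  c = 5
Solving the system yields a = 6, b = 2, c = 5.
So f(s) = 6s^2 + 2s + 5.
Check: f(-1) = 9. ✓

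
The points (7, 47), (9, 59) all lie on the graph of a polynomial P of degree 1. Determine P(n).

P(n) = 6n + 5

Write P(n) = an + b. Substituting each data point gives a linear system:
  7a + b = 47
  9a + b = 59
Solving the system yields a = 6, b = 5.
So P(n) = 6n + 5.
Check: P(7) = 47. ✓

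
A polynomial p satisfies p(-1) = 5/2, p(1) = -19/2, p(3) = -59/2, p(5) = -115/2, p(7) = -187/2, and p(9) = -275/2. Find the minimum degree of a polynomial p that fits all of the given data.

Forward differences of the values at n = -1, 1, 3, 5, 7, 9:
  p  : 5/2  -19/2  -59/2  -115/2  -187/2  -275/2
  Δ  : -12  -20  -28  -36  -44
  Δ^2: -8  -8  -8  -8
  Δ^3: 0  0  0
  Δ^4: 0  0
  Δ^5: 0
The second differences are constant (-8) and nonzero, while all higher differences vanish, so the minimal degree is 2.

2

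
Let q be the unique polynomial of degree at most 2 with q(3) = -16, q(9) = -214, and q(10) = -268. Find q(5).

Using the Lagrange interpolation formula with nodes 3, 9, 10:
  L_0(t) = (t - 9)(t - 10) / 42
  L_1(t) = (t - 3)(t - 10) / -6
  L_2(t) = (t - 3)(t - 9) / 7
Then q(t) = -16·L_0(t) - 214·L_1(t) - 268·L_2(t).
Expanding and collecting terms gives q(t) = -3t^2 + 3t + 2.
Evaluating at t = 5: q(5) = -58.

-58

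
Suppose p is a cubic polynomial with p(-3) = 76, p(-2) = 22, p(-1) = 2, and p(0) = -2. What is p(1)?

-8

Forward differences of the values at n = -3, -2, -1, 0:
  p  : 76  22  2  -2
  Δ  : -54  -20  -4
  Δ^2: 34  16
  Δ^3: -18
The third differences are constant, confirming degree 3.
Interpolating (Newton forward form) and evaluating at n = 1 gives p(1) = -8.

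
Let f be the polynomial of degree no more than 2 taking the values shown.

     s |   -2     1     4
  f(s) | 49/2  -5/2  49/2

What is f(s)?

f(s) = 3s^2 - 6s + 1/2

Write f(s) = as^2 + bs + c. Substituting each data point gives a linear system:
  4a - 2b + c = 49/2
  a + b + c = -5/2
  16a + 4b + c = 49/2
Solving the system yields a = 3, b = -6, c = 1/2.
So f(s) = 3s^2 - 6s + 1/2.
Check: f(1) = -5/2. ✓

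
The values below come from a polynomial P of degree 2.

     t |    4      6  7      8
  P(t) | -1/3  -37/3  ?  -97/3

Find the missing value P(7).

-64/3

The 3 known points determine the degree-2 polynomial uniquely.
Write P(t) = at^2 + bt + c. Substituting each data point gives a linear system:
  16a + 4b + c = -1/3
  36a + 6b + c = -37/3
  64a + 8b + c = -97/3
Solving the system yields a = -1, b = 4, c = -1/3.
So P(t) = -t^2 + 4t - 1/3.
Then P(7) = -64/3.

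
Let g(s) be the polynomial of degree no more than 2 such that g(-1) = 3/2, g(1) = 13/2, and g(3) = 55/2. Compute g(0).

2

Forward differences of the values at s = -1, 1, 3:
  g  : 3/2  13/2  55/2
  Δ  : 5  21
  Δ^2: 16
The second differences are constant, confirming degree 2.
Interpolating (Newton forward form) and evaluating at s = 0 gives g(0) = 2.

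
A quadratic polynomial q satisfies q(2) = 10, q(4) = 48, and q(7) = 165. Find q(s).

q(s) = 4s^2 - 5s + 4

Using the Lagrange interpolation formula with nodes 2, 4, 7:
  L_0(s) = (s - 4)(s - 7) / 10
  L_1(s) = (s - 2)(s - 7) / -6
  L_2(s) = (s - 2)(s - 4) / 15
Then q(s) = 10·L_0(s) + 48·L_1(s) + 165·L_2(s).
Expanding and collecting terms gives q(s) = 4s^2 - 5s + 4.
Check: q(7) = 165. ✓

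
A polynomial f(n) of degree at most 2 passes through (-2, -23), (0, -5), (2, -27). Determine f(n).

Write f(n) = an^2 + bn + c. Substituting each data point gives a linear system:
  4a - 2b + c = -23
  c = -5
  4a + 2b + c = -27
Solving the system yields a = -5, b = -1, c = -5.
So f(n) = -5n² - n - 5.
Check: f(-2) = -23. ✓

f(n) = -5n^2 - n - 5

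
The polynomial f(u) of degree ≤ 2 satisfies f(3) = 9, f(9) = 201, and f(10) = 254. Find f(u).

Write f(u) = au^2 + bu + c. Substituting each data point gives a linear system:
  9a + 3b + c = 9
  81a + 9b + c = 201
  100a + 10b + c = 254
Solving the system yields a = 3, b = -4, c = -6.
So f(u) = 3u² - 4u - 6.
Check: f(9) = 201. ✓

f(u) = 3u^2 - 4u - 6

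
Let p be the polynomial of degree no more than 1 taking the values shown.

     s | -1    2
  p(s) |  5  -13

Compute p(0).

Write p(s) = as + b. Substituting each data point gives a linear system:
  -a + b = 5
  2a + b = -13
Solving the system yields a = -6, b = -1.
So p(s) = -6s - 1.
Then p(0) = -1.

-1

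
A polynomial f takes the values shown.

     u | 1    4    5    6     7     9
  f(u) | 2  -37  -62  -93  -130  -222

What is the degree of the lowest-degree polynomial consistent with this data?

Divided differences on the nodes 1, 4, 5, 6, 7, 9:
  order 0: 2  -37  -62  -93  -130  -222
  order 1: -13  -25  -31  -37  -46
  order 2: -3  -3  -3  -3
  order 3: 0  0  0
  order 4: 0  0
  order 5: 0
The order-2 divided differences are all -3 (nonzero) and every higher order vanishes, so the data lies on a polynomial of degree exactly 2.

2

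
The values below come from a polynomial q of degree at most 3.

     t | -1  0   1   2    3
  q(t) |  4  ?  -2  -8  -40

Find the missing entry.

-4

The 4 known points determine the degree-3 polynomial uniquely.
Write q(t) = at^3 + bt^2 + ct + d. Substituting each data point gives a linear system:
  -a + b - c + d = 4
  a + b + c + d = -2
  8a + 4b + 2c + d = -8
  27a + 9b + 3c + d = -40
Solving the system yields a = -3, b = 5, c = 0, d = -4.
So q(t) = -3t^3 + 5t^2 - 4.
Then q(0) = -4.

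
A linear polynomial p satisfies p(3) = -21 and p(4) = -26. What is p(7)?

Write p(s) = as + b. Substituting each data point gives a linear system:
  3a + b = -21
  4a + b = -26
Solving the system yields a = -5, b = -6.
So p(s) = -5s - 6.
Then p(7) = -41.

-41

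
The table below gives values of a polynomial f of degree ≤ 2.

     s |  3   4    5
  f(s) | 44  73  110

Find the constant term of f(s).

5

Write f(s) = as^2 + bs + c. Substituting each data point gives a linear system:
  9a + 3b + c = 44
  16a + 4b + c = 73
  25a + 5b + c = 110
Solving the system yields a = 4, b = 1, c = 5.
So f(s) = 4s^2 + s + 5.
The constant term is 5.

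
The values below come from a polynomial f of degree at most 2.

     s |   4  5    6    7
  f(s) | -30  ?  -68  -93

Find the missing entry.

On equispaced nodes a degree-2 polynomial has vanishing third forward difference, so
  - f(4) + 3·f(5) - 3·f(6) + f(7) = 0.
Substituting the known values and solving for f(5):
  3·f(5) = -141
  f(5) = -47.

-47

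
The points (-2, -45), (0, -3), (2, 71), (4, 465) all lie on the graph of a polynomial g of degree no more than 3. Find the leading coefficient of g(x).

6

Write g(x) = ax^3 + bx^2 + cx + d. Substituting each data point gives a linear system:
  -8a + 4b - 2c + d = -45
  d = -3
  8a + 4b + 2c + d = 71
  64a + 16b + 4c + d = 465
Solving the system yields a = 6, b = 4, c = 5, d = -3.
So g(x) = 6x³ + 4x² + 5x - 3.
The leading coefficient is 6.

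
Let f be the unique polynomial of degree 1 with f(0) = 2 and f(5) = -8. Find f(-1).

4

Using the Lagrange interpolation formula with nodes 0, 5:
  L_0(t) = (t - 5) / -5
  L_1(t) = t / 5
Then f(t) = 2·L_0(t) - 8·L_1(t).
Expanding and collecting terms gives f(t) = -2t + 2.
Evaluating at t = -1: f(-1) = 4.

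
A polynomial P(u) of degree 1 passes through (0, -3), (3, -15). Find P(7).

Using the Lagrange interpolation formula with nodes 0, 3:
  L_0(u) = (u - 3) / -3
  L_1(u) = u / 3
Then P(u) = -3·L_0(u) - 15·L_1(u).
Expanding and collecting terms gives P(u) = -4u - 3.
Evaluating at u = 7: P(7) = -31.

-31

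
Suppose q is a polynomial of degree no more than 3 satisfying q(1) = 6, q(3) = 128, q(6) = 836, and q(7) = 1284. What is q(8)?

Write q(n) = an^3 + bn^2 + cn + d. Substituting each data point gives a linear system:
  a + b + c + d = 6
  27a + 9b + 3c + d = 128
  216a + 36b + 6c + d = 836
  343a + 49b + 7c + d = 1284
Solving the system yields a = 3, b = 5, c = 2, d = -4.
So q(n) = 3n^3 + 5n^2 + 2n - 4.
Then q(8) = 1868.

1868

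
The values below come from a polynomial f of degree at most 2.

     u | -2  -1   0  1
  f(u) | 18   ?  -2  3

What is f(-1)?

3

The 3 known points determine the degree-2 polynomial uniquely.
Write f(u) = au^2 + bu + c. Substituting each data point gives a linear system:
  4a - 2b + c = 18
  c = -2
  a + b + c = 3
Solving the system yields a = 5, b = 0, c = -2.
So f(u) = 5u² - 2.
Then f(-1) = 3.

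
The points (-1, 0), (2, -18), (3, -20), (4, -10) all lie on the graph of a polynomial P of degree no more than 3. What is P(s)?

Using the Lagrange interpolation formula with nodes -1, 2, 3, 4:
  L_0(s) = (s - 2)(s - 3)(s - 4) / -60
  L_1(s) = (s + 1)(s - 3)(s - 4) / 6
  L_2(s) = (s + 1)(s - 2)(s - 4) / -4
  L_3(s) = (s + 1)(s - 2)(s - 3) / 10
Then P(s) = 0·L_0(s) - 18·L_1(s) - 20·L_2(s) - 10·L_3(s).
Expanding and collecting terms gives P(s) = s^3 - 3s^2 - 6s - 2.
Check: P(3) = -20. ✓

P(s) = s^3 - 3s^2 - 6s - 2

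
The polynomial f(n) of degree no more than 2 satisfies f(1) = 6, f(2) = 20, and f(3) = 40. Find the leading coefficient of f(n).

3

Write f(n) = an^2 + bn + c. Substituting each data point gives a linear system:
  a + b + c = 6
  4a + 2b + c = 20
  9a + 3b + c = 40
Solving the system yields a = 3, b = 5, c = -2.
So f(n) = 3n^2 + 5n - 2.
The leading coefficient is 3.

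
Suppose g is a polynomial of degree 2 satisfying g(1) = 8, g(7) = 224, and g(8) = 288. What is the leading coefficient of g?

Write g(u) = au^2 + bu + c. Substituting each data point gives a linear system:
  a + b + c = 8
  49a + 7b + c = 224
  64a + 8b + c = 288
Solving the system yields a = 4, b = 4, c = 0.
So g(u) = 4u^2 + 4u.
The leading coefficient is 4.

4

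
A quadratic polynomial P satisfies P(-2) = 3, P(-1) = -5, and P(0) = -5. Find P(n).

P(n) = 4n^2 + 4n - 5

Using the Lagrange interpolation formula with nodes -2, -1, 0:
  L_0(n) = (n + 1)n / 2
  L_1(n) = (n + 2)n / -1
  L_2(n) = (n + 2)(n + 1) / 2
Then P(n) = 3·L_0(n) - 5·L_1(n) - 5·L_2(n).
Expanding and collecting terms gives P(n) = 4n² + 4n - 5.
Check: P(0) = -5. ✓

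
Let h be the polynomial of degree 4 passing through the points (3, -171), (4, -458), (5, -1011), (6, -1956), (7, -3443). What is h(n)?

Write h(n) = an^4 + bn^3 + cn^2 + dn + e. Substituting each data point gives a linear system:
  81a + 27b + 9c + 3d + e = -171
  256a + 64b + 16c + 4d + e = -458
  625a + 125b + 25c + 5d + e = -1011
  1296a + 216b + 36c + 6d + e = -1956
  2401a + 343b + 49c + 7d + e = -3443
Solving the system yields a = -1, b = -3, c = 0, d = -1, e = -6.
So h(n) = -n^4 - 3n^3 - n - 6.
Check: h(7) = -3443. ✓

h(n) = -n^4 - 3n^3 - n - 6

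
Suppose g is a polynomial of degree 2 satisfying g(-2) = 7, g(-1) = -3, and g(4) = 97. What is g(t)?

g(t) = 5t^2 + 5t - 3

Using the Lagrange interpolation formula with nodes -2, -1, 4:
  L_0(t) = (t + 1)(t - 4) / 6
  L_1(t) = (t + 2)(t - 4) / -5
  L_2(t) = (t + 2)(t + 1) / 30
Then g(t) = 7·L_0(t) - 3·L_1(t) + 97·L_2(t).
Expanding and collecting terms gives g(t) = 5t^2 + 5t - 3.
Check: g(-1) = -3. ✓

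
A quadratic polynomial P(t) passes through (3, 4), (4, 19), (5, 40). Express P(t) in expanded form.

Using the Lagrange interpolation formula with nodes 3, 4, 5:
  L_0(t) = (t - 4)(t - 5) / 2
  L_1(t) = (t - 3)(t - 5) / -1
  L_2(t) = (t - 3)(t - 4) / 2
Then P(t) = 4·L_0(t) + 19·L_1(t) + 40·L_2(t).
Expanding and collecting terms gives P(t) = 3t^2 - 6t - 5.
Check: P(3) = 4. ✓

P(t) = 3t^2 - 6t - 5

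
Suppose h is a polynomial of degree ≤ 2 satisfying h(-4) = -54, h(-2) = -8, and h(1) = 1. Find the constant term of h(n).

6

Write h(n) = an^2 + bn + c. Substituting each data point gives a linear system:
  16a - 4b + c = -54
  4a - 2b + c = -8
  a + b + c = 1
Solving the system yields a = -4, b = -1, c = 6.
So h(n) = -4n^2 - n + 6.
The constant term is 6.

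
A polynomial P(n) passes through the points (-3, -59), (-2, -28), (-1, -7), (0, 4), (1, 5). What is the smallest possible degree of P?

Forward differences of the values at n = -3, -2, -1, 0, 1:
  P  : -59  -28  -7  4  5
  Δ  : 31  21  11  1
  Δ^2: -10  -10  -10
  Δ^3: 0  0
  Δ^4: 0
The second differences are constant (-10) and nonzero, while all higher differences vanish, so the minimal degree is 2.

2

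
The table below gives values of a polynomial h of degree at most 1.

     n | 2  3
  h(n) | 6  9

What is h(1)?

3

Using the Lagrange interpolation formula with nodes 2, 3:
  L_0(n) = (n - 3) / -1
  L_1(n) = (n - 2) / 1
Then h(n) = 6·L_0(n) + 9·L_1(n).
Expanding and collecting terms gives h(n) = 3n.
Evaluating at n = 1: h(1) = 3.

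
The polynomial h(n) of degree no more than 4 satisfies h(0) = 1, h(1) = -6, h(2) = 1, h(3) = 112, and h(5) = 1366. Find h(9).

17074

Using the Lagrange interpolation formula with nodes 0, 1, 2, 3, 5:
  L_0(n) = (n - 1)(n - 2)(n - 3)(n - 5) / 30
  L_1(n) = n(n - 2)(n - 3)(n - 5) / -8
  L_2(n) = n(n - 1)(n - 3)(n - 5) / 6
  L_3(n) = n(n - 1)(n - 2)(n - 5) / -12
  L_4(n) = n(n - 1)(n - 2)(n - 3) / 120
Then h(n) = 1·L_0(n) - 6·L_1(n) + 1·L_2(n) + 112·L_3(n) + 1366·L_4(n).
Expanding and collecting terms gives h(n) = 3n^4 - 3n^3 - 5n^2 - 2n + 1.
Evaluating at n = 9: h(9) = 17074.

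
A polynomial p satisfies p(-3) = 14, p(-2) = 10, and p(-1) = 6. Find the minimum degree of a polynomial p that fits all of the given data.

Forward differences of the values at u = -3, -2, -1:
  p  : 14  10  6
  Δ  : -4  -4
  Δ^2: 0
The first differences are constant (-4) and nonzero, while all higher differences vanish, so the minimal degree is 1.

1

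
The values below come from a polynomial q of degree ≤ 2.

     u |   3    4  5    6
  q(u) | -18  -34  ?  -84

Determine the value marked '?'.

The 3 known points determine the degree-2 polynomial uniquely.
Write q(u) = au^2 + bu + c. Substituting each data point gives a linear system:
  9a + 3b + c = -18
  16a + 4b + c = -34
  36a + 6b + c = -84
Solving the system yields a = -3, b = 5, c = -6.
So q(u) = -3u^2 + 5u - 6.
Then q(5) = -56.

-56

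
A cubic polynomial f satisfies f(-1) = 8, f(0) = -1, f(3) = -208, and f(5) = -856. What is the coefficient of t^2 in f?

Write f(t) = at^3 + bt^2 + ct + d. Substituting each data point gives a linear system:
  -a + b - c + d = 8
  d = -1
  27a + 9b + 3c + d = -208
  125a + 25b + 5c + d = -856
Solving the system yields a = -6, b = -3, c = -6, d = -1.
So f(t) = -6t³ - 3t² - 6t - 1.
The coefficient of t^2 is -3.

-3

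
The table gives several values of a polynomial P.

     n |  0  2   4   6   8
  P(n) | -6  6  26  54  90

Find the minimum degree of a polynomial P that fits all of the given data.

2

Forward differences of the values at n = 0, 2, 4, 6, 8:
  P  : -6  6  26  54  90
  Δ  : 12  20  28  36
  Δ^2: 8  8  8
  Δ^3: 0  0
  Δ^4: 0
The second differences are constant (8) and nonzero, while all higher differences vanish, so the minimal degree is 2.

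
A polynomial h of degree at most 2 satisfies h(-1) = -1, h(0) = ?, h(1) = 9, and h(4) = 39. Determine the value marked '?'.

The 3 known points determine the degree-2 polynomial uniquely.
Write h(s) = as^2 + bs + c. Substituting each data point gives a linear system:
  a - b + c = -1
  a + b + c = 9
  16a + 4b + c = 39
Solving the system yields a = 1, b = 5, c = 3.
So h(s) = s^2 + 5s + 3.
Then h(0) = 3.

3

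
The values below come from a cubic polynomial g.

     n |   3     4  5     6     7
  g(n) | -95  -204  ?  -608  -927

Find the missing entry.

-371

On equispaced nodes a degree-3 polynomial has vanishing fourth forward difference, so
  g(3) - 4·g(4) + 6·g(5) - 4·g(6) + g(7) = 0.
Substituting the known values and solving for g(5):
  6·g(5) = -2226
  g(5) = -371.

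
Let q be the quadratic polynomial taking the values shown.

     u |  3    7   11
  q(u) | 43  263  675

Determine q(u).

Write q(u) = au^2 + bu + c. Substituting each data point gives a linear system:
  9a + 3b + c = 43
  49a + 7b + c = 263
  121a + 11b + c = 675
Solving the system yields a = 6, b = -5, c = 4.
So q(u) = 6u^2 - 5u + 4.
Check: q(7) = 263. ✓

q(u) = 6u^2 - 5u + 4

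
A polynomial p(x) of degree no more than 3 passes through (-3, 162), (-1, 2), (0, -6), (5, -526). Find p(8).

-2302

Write p(x) = ax^3 + bx^2 + cx + d. Substituting each data point gives a linear system:
  -27a + 9b - 3c + d = 162
  -a + b - c + d = 2
  d = -6
  125a + 25b + 5c + d = -526
Solving the system yields a = -5, b = 4, c = 1, d = -6.
So p(x) = -5x³ + 4x² + x - 6.
Then p(8) = -2302.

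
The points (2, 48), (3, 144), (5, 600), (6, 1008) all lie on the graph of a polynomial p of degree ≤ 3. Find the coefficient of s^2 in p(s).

4

Write p(s) = as^3 + bs^2 + cs + d. Substituting each data point gives a linear system:
  8a + 4b + 2c + d = 48
  27a + 9b + 3c + d = 144
  125a + 25b + 5c + d = 600
  216a + 36b + 6c + d = 1008
Solving the system yields a = 4, b = 4, c = 0, d = 0.
So p(s) = 4s^3 + 4s^2.
The coefficient of s^2 is 4.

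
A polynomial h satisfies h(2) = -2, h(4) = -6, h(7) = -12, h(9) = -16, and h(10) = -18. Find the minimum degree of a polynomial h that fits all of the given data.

Divided differences on the nodes 2, 4, 7, 9, 10:
  order 0: -2  -6  -12  -16  -18
  order 1: -2  -2  -2  -2
  order 2: 0  0  0
  order 3: 0  0
  order 4: 0
The order-1 divided differences are all -2 (nonzero) and every higher order vanishes, so the data lies on a polynomial of degree exactly 1.

1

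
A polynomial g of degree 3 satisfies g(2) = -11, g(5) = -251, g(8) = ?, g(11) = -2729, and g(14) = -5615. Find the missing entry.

-1049

On equispaced nodes a degree-3 polynomial has vanishing fourth forward difference, so
  g(2) - 4·g(5) + 6·g(8) - 4·g(11) + g(14) = 0.
Substituting the known values and solving for g(8):
  6·g(8) = -6294
  g(8) = -1049.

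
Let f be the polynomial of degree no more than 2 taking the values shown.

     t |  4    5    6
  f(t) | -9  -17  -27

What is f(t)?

f(t) = -t^2 + t + 3

Write f(t) = at^2 + bt + c. Substituting each data point gives a linear system:
  16a + 4b + c = -9
  25a + 5b + c = -17
  36a + 6b + c = -27
Solving the system yields a = -1, b = 1, c = 3.
So f(t) = -t^2 + t + 3.
Check: f(5) = -17. ✓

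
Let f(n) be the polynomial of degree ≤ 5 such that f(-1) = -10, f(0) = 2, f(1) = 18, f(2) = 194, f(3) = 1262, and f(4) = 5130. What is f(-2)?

Using the Lagrange interpolation formula with nodes -1, 0, 1, 2, 3, 4:
  L_0(n) = n(n - 1)(n - 2)(n - 3)(n - 4) / -120
  L_1(n) = (n + 1)(n - 1)(n - 2)(n - 3)(n - 4) / 24
  L_2(n) = (n + 1)n(n - 2)(n - 3)(n - 4) / -12
  L_3(n) = (n + 1)n(n - 1)(n - 3)(n - 4) / 12
  L_4(n) = (n + 1)n(n - 1)(n - 2)(n - 4) / -24
  L_5(n) = (n + 1)n(n - 1)(n - 2)(n - 3) / 120
Then f(n) = -10·L_0(n) + 2·L_1(n) + 18·L_2(n) + 194·L_3(n) + 1262·L_4(n) + 5130·L_5(n).
Expanding and collecting terms gives f(n) = 5n^5 - n^4 + 3n^3 + 3n^2 + 6n + 2.
Evaluating at n = -2: f(-2) = -198.

-198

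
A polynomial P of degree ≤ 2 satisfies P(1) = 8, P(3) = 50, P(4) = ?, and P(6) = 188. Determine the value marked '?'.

The 3 known points determine the degree-2 polynomial uniquely.
Write P(x) = ax^2 + bx + c. Substituting each data point gives a linear system:
  a + b + c = 8
  9a + 3b + c = 50
  36a + 6b + c = 188
Solving the system yields a = 5, b = 1, c = 2.
So P(x) = 5x^2 + x + 2.
Then P(4) = 86.

86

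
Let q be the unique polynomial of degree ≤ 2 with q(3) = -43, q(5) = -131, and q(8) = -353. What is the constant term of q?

-1

Write q(u) = au^2 + bu + c. Substituting each data point gives a linear system:
  9a + 3b + c = -43
  25a + 5b + c = -131
  64a + 8b + c = -353
Solving the system yields a = -6, b = 4, c = -1.
So q(u) = -6u^2 + 4u - 1.
The constant term is -1.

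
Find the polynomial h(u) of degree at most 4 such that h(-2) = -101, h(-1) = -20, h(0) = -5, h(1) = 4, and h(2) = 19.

Write h(u) = au^4 + bu^3 + cu^2 + du + e. Substituting each data point gives a linear system:
  16a - 8b + 4c - 2d + e = -101
  a - b + c - d + e = -20
  e = -5
  a + b + c + d + e = 4
  16a + 8b + 4c + 2d + e = 19
Solving the system yields a = -2, b = 6, c = -1, d = 6, e = -5.
So h(u) = -2u⁴ + 6u³ - u² + 6u - 5.
Check: h(1) = 4. ✓

h(u) = -2u^4 + 6u^3 - u^2 + 6u - 5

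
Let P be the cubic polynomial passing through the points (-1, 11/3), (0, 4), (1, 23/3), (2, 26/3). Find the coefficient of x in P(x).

Write P(x) = ax^3 + bx^2 + cx + d. Substituting each data point gives a linear system:
  -a + b - c + d = 11/3
  d = 4
  a + b + c + d = 23/3
  8a + 4b + 2c + d = 26/3
Solving the system yields a = -1, b = 5/3, c = 3, d = 4.
So P(x) = -x^3 + (5/3)x^2 + 3x + 4.
The coefficient of x is 3.

3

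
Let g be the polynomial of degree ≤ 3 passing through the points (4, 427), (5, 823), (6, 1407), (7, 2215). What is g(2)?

Forward differences of the values at x = 4, 5, 6, 7:
  g  : 427  823  1407  2215
  Δ  : 396  584  808
  Δ^2: 188  224
  Δ^3: 36
The third differences are constant, confirming degree 3.
Interpolating (Newton forward form) and evaluating at x = 2 gives g(2) = 55.

55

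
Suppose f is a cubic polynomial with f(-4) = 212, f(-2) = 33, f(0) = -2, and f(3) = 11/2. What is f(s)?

f(s) = -2s^3 + 6s^2 + (5/2)s - 2

Write f(s) = as^3 + bs^2 + cs + d. Substituting each data point gives a linear system:
  -64a + 16b - 4c + d = 212
  -8a + 4b - 2c + d = 33
  d = -2
  27a + 9b + 3c + d = 11/2
Solving the system yields a = -2, b = 6, c = 5/2, d = -2.
So f(s) = -2s³ + 6s² + (5/2)s - 2.
Check: f(3) = 11/2. ✓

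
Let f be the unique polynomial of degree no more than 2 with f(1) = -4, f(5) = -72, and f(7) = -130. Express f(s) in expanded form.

f(s) = -2s^2 - 5s + 3

Using the Lagrange interpolation formula with nodes 1, 5, 7:
  L_0(s) = (s - 5)(s - 7) / 24
  L_1(s) = (s - 1)(s - 7) / -8
  L_2(s) = (s - 1)(s - 5) / 12
Then f(s) = -4·L_0(s) - 72·L_1(s) - 130·L_2(s).
Expanding and collecting terms gives f(s) = -2s^2 - 5s + 3.
Check: f(5) = -72. ✓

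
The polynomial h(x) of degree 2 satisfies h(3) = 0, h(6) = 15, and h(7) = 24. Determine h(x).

h(x) = x^2 - 4x + 3

Using the Lagrange interpolation formula with nodes 3, 6, 7:
  L_0(x) = (x - 6)(x - 7) / 12
  L_1(x) = (x - 3)(x - 7) / -3
  L_2(x) = (x - 3)(x - 6) / 4
Then h(x) = 0·L_0(x) + 15·L_1(x) + 24·L_2(x).
Expanding and collecting terms gives h(x) = x² - 4x + 3.
Check: h(7) = 24. ✓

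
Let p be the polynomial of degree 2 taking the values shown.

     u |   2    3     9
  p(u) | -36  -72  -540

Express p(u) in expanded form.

Using the Lagrange interpolation formula with nodes 2, 3, 9:
  L_0(u) = (u - 3)(u - 9) / 7
  L_1(u) = (u - 2)(u - 9) / -6
  L_2(u) = (u - 2)(u - 3) / 42
Then p(u) = -36·L_0(u) - 72·L_1(u) - 540·L_2(u).
Expanding and collecting terms gives p(u) = -6u^2 - 6u.
Check: p(9) = -540. ✓

p(u) = -6u^2 - 6u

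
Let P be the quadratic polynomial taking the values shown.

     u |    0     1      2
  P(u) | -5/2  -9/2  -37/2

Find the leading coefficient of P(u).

Write P(u) = au^2 + bu + c. Substituting each data point gives a linear system:
  c = -5/2
  a + b + c = -9/2
  4a + 2b + c = -37/2
Solving the system yields a = -6, b = 4, c = -5/2.
So P(u) = -6u^2 + 4u - 5/2.
The leading coefficient is -6.

-6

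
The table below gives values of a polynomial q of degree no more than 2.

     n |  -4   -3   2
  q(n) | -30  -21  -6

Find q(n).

Using the Lagrange interpolation formula with nodes -4, -3, 2:
  L_0(n) = (n + 3)(n - 2) / 6
  L_1(n) = (n + 4)(n - 2) / -5
  L_2(n) = (n + 4)(n + 3) / 30
Then q(n) = -30·L_0(n) - 21·L_1(n) - 6·L_2(n).
Expanding and collecting terms gives q(n) = -n^2 + 2n - 6.
Check: q(-3) = -21. ✓

q(n) = -n^2 + 2n - 6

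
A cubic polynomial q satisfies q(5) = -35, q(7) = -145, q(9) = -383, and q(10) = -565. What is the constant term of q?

Write q(n) = an^3 + bn^2 + cn + d. Substituting each data point gives a linear system:
  125a + 25b + 5c + d = -35
  343a + 49b + 7c + d = -145
  729a + 81b + 9c + d = -383
  1000a + 100b + 10c + d = -565
Solving the system yields a = -1, b = 5, c = -6, d = -5.
So q(n) = -n^3 + 5n^2 - 6n - 5.
The constant term is -5.

-5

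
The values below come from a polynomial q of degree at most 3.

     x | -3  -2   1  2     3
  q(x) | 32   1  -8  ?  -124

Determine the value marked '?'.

The 4 known points determine the degree-3 polynomial uniquely.
Write q(x) = ax^3 + bx^2 + cx + d. Substituting each data point gives a linear system:
  -27a + 9b - 3c + d = 32
  -8a + 4b - 2c + d = 1
  a + b + c + d = -8
  27a + 9b + 3c + d = -124
Solving the system yields a = -3, b = -5, c = 1, d = -1.
So q(x) = -3x³ - 5x² + x - 1.
Then q(2) = -43.

-43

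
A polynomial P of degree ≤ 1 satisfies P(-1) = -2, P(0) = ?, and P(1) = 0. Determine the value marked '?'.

-1

On equispaced nodes a degree-1 polynomial has vanishing second forward difference, so
  P(-1) - 2·P(0) + P(1) = 0.
Substituting the known values and solving for P(0):
  -2·P(0) = 2
  P(0) = -1.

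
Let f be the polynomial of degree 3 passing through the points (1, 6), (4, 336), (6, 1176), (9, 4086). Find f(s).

f(s) = 6s^3 - 4s^2 + 4s

Write f(s) = as^3 + bs^2 + cs + d. Substituting each data point gives a linear system:
  a + b + c + d = 6
  64a + 16b + 4c + d = 336
  216a + 36b + 6c + d = 1176
  729a + 81b + 9c + d = 4086
Solving the system yields a = 6, b = -4, c = 4, d = 0.
So f(s) = 6s^3 - 4s^2 + 4s.
Check: f(9) = 4086. ✓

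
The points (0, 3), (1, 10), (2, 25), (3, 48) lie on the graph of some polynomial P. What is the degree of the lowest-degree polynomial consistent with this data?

2

Forward differences of the values at u = 0, 1, 2, 3:
  P  : 3  10  25  48
  Δ  : 7  15  23
  Δ^2: 8  8
  Δ^3: 0
The second differences are constant (8) and nonzero, while all higher differences vanish, so the minimal degree is 2.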